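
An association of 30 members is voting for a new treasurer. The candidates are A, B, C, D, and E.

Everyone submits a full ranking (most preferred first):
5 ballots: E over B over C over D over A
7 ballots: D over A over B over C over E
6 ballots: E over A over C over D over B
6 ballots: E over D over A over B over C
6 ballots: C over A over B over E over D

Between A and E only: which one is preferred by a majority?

A is ranked above E on 13 ballots; E above A on 17.

E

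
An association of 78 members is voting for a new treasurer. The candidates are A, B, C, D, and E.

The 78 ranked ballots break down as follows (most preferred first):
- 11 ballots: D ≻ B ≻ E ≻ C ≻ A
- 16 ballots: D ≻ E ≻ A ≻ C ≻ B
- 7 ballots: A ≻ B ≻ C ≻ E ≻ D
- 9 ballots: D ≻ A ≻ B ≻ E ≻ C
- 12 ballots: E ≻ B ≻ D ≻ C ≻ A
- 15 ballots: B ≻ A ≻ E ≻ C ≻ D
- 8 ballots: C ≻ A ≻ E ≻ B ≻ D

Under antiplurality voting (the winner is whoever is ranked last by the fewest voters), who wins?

Last-place votes: A 23, B 16, C 9, D 30, E 0.

E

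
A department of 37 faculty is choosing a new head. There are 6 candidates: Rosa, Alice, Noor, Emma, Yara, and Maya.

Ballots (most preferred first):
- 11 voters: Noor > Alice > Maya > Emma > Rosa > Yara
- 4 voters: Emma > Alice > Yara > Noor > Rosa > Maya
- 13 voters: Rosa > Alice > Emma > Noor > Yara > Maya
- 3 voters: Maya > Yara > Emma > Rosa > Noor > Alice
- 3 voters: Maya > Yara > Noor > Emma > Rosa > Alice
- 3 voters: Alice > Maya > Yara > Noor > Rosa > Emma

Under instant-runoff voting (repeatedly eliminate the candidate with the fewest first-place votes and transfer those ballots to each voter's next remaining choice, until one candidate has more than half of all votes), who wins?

Round 1: Rosa 13, Alice 3, Noor 11, Emma 4, Yara 0, Maya 6. Yara eliminated.
Round 2: Rosa 13, Alice 3, Noor 11, Emma 4, Maya 6. Alice eliminated.
Round 3: Rosa 13, Noor 11, Emma 4, Maya 9. Emma eliminated.
Round 4: Rosa 13, Noor 15, Maya 9. Maya eliminated.
Round 5: Rosa 16, Noor 21. Noor has a majority (≥19).

Noor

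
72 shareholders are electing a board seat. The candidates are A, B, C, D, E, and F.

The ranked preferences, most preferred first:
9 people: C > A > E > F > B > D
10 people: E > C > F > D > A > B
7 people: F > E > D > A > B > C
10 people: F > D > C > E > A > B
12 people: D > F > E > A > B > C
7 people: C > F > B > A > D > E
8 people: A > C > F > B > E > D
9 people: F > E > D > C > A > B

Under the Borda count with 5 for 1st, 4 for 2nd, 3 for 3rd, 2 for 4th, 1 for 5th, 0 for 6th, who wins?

F

A: 9×4 + 10×1 + 7×2 + 10×1 + 12×2 + 7×2 + 8×5 + 9×1 = 157
B: 9×1 + 10×0 + 7×1 + 10×0 + 12×1 + 7×3 + 8×2 + 9×0 = 65
C: 9×5 + 10×4 + 7×0 + 10×3 + 12×0 + 7×5 + 8×4 + 9×2 = 200
D: 9×0 + 10×2 + 7×3 + 10×4 + 12×5 + 7×1 + 8×0 + 9×3 = 175
E: 9×3 + 10×5 + 7×4 + 10×2 + 12×3 + 7×0 + 8×1 + 9×4 = 205
F: 9×2 + 10×3 + 7×5 + 10×5 + 12×4 + 7×4 + 8×3 + 9×5 = 278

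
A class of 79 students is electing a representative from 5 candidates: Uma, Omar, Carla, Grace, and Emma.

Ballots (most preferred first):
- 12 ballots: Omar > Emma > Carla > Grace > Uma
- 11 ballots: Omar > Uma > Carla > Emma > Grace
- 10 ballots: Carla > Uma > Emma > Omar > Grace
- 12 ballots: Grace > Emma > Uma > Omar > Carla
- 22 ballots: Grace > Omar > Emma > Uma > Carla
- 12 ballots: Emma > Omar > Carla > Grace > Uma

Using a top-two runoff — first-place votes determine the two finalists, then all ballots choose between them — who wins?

Round 1 first-place votes: Uma 0, Omar 23, Carla 10, Grace 34, Emma 12. Grace and Omar advance.
Runoff: Grace is ranked above Omar on 34 ballots, Omar above Grace on 45.

Omar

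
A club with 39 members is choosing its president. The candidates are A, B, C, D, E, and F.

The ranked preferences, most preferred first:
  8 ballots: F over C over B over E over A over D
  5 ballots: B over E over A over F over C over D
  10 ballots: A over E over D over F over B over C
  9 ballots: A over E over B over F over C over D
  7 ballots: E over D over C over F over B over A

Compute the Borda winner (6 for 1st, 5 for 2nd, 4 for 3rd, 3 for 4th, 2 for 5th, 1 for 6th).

E

A: 8×2 + 5×4 + 10×6 + 9×6 + 7×1 = 157
B: 8×4 + 5×6 + 10×2 + 9×4 + 7×2 = 132
C: 8×5 + 5×2 + 10×1 + 9×2 + 7×4 = 106
D: 8×1 + 5×1 + 10×4 + 9×1 + 7×5 = 97
E: 8×3 + 5×5 + 10×5 + 9×5 + 7×6 = 186
F: 8×6 + 5×3 + 10×3 + 9×3 + 7×3 = 141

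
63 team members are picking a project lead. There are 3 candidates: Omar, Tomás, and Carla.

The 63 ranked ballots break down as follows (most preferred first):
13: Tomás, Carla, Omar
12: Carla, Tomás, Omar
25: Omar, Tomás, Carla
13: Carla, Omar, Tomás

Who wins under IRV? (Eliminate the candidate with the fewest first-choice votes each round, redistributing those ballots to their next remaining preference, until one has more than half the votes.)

Carla

Round 1: Omar 25, Tomás 13, Carla 25. Tomás eliminated.
Round 2: Omar 25, Carla 38. Carla has a majority (≥32).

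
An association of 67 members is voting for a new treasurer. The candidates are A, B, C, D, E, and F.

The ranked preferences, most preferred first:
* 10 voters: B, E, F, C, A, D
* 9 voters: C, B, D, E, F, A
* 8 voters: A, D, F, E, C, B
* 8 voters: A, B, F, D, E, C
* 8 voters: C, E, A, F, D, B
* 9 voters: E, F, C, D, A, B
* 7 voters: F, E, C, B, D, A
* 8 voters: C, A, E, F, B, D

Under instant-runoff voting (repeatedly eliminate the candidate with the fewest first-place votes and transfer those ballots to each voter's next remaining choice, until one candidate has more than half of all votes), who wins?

E

Round 1: A 16, B 10, C 25, D 0, E 9, F 7. D eliminated.
Round 2: A 16, B 10, C 25, E 9, F 7. F eliminated.
Round 3: A 16, B 10, C 25, E 16. B eliminated.
Round 4: A 16, C 25, E 26. A eliminated.
Round 5: C 25, E 42. E has a majority (≥34).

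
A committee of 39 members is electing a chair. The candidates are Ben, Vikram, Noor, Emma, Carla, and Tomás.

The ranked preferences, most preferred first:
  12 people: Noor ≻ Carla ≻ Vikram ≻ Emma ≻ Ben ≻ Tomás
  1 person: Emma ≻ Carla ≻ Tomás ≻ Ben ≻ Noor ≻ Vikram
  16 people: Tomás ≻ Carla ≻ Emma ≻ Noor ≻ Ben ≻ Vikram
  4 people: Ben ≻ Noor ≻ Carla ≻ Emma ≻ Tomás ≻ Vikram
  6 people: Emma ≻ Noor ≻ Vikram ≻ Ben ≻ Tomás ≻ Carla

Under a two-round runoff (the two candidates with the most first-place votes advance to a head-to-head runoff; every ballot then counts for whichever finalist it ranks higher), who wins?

Noor

Round 1 first-place votes: Ben 4, Vikram 0, Noor 12, Emma 7, Carla 0, Tomás 16. Tomás and Noor advance.
Runoff: Tomás is ranked above Noor on 17 ballots, Noor above Tomás on 22.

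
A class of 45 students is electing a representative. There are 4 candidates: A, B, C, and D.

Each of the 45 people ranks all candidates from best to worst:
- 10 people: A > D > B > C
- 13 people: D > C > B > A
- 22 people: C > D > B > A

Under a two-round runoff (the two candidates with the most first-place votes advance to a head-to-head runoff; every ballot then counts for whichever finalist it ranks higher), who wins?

Round 1 first-place votes: A 10, B 0, C 22, D 13. C and D advance.
Runoff: C is ranked above D on 22 ballots, D above C on 23.

D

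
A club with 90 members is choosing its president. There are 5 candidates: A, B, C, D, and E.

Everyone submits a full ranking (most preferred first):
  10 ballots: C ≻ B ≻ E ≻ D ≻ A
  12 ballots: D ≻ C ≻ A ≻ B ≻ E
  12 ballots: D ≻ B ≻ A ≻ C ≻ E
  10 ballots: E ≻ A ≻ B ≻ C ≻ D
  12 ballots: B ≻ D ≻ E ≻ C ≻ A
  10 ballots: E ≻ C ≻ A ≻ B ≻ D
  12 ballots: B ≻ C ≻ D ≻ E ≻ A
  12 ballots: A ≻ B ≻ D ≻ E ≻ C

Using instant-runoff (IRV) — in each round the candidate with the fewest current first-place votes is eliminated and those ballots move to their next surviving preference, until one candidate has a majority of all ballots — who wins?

Round 1: A 12, B 24, C 10, D 24, E 20. C eliminated.
Round 2: A 12, B 34, D 24, E 20. A eliminated.
Round 3: B 46, D 24, E 20. B has a majority (≥46).

B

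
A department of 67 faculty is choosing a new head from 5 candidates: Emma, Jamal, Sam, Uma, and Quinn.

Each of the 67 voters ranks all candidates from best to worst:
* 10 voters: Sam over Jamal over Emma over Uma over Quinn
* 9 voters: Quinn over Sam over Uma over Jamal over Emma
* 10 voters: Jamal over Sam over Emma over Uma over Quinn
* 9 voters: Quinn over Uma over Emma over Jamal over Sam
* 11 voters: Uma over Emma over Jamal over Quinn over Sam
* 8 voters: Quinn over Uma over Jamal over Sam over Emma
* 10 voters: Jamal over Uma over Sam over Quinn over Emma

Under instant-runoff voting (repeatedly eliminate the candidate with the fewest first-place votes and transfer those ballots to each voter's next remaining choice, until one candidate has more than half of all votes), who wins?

Jamal

Round 1: Emma 0, Jamal 20, Sam 10, Uma 11, Quinn 26. Emma eliminated.
Round 2: Jamal 20, Sam 10, Uma 11, Quinn 26. Sam eliminated.
Round 3: Jamal 30, Uma 11, Quinn 26. Uma eliminated.
Round 4: Jamal 41, Quinn 26. Jamal has a majority (≥34).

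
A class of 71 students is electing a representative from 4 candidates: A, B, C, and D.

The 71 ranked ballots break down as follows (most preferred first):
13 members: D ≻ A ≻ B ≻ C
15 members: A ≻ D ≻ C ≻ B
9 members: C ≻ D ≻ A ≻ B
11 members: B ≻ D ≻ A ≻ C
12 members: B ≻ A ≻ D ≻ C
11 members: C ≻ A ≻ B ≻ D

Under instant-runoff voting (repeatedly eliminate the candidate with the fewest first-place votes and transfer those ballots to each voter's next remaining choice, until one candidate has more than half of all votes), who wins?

A

Round 1: A 15, B 23, C 20, D 13. D eliminated.
Round 2: A 28, B 23, C 20. C eliminated.
Round 3: A 48, B 23. A has a majority (≥36).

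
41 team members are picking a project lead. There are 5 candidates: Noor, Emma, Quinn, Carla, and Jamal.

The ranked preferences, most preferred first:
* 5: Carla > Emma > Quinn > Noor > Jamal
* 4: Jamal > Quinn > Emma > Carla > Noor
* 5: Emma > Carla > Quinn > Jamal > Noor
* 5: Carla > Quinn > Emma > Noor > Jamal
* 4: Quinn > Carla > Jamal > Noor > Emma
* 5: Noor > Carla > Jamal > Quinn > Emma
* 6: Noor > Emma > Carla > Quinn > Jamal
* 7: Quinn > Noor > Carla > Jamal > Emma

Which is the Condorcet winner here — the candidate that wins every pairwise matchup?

Carla vs Noor: 23–18
Carla vs Emma: 26–15
Carla vs Quinn: 26–15
Carla vs Jamal: 37–4
Carla beats every other candidate.

Carla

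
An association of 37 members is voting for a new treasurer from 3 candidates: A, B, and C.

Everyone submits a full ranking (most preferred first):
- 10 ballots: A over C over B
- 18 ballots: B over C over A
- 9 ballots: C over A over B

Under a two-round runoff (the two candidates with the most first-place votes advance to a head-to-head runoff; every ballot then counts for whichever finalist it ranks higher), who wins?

A

Round 1 first-place votes: A 10, B 18, C 9. B and A advance.
Runoff: B is ranked above A on 18 ballots, A above B on 19.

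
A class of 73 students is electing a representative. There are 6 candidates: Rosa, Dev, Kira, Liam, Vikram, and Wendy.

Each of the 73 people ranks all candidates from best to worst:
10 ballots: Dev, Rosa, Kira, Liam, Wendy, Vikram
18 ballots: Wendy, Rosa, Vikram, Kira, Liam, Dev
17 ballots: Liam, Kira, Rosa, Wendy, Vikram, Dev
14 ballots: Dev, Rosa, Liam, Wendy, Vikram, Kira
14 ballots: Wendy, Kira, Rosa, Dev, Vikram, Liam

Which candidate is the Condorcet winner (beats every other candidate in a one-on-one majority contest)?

Rosa

Rosa vs Dev: 49–24
Rosa vs Kira: 42–31
Rosa vs Liam: 56–17
Rosa vs Vikram: 73–0
Rosa vs Wendy: 41–32
Rosa beats every other candidate.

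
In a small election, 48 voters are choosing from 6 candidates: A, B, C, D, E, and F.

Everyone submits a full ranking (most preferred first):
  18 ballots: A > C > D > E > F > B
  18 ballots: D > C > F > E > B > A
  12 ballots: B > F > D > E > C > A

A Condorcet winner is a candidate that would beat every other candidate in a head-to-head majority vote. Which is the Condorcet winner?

D vs A: 30–18
D vs B: 36–12
D vs C: 30–18
D vs E: 48–0
D vs F: 36–12
D beats every other candidate.

D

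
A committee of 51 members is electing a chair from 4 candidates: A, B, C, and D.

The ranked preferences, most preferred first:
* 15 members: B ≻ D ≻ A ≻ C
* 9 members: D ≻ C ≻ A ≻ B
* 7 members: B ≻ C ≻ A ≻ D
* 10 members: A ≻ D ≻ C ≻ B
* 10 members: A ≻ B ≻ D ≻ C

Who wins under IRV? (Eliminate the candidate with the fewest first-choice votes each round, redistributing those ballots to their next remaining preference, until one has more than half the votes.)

Round 1: A 20, B 22, C 0, D 9. C eliminated.
Round 2: A 20, B 22, D 9. D eliminated.
Round 3: A 29, B 22. A has a majority (≥26).

A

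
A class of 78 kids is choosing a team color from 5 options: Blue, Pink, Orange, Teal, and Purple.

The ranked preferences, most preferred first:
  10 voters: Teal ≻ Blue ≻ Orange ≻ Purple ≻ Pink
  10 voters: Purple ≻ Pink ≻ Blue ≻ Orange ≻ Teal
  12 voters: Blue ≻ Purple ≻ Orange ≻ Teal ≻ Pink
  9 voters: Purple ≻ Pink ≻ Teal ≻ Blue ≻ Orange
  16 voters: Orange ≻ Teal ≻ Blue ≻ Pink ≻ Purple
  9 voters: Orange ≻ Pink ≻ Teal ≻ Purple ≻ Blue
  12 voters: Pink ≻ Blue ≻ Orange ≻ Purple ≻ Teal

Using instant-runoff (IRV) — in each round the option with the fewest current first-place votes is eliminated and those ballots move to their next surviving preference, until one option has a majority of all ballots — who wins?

Round 1: Blue 12, Pink 12, Orange 25, Teal 10, Purple 19. Teal eliminated.
Round 2: Blue 22, Pink 12, Orange 25, Purple 19. Pink eliminated.
Round 3: Blue 34, Orange 25, Purple 19. Purple eliminated.
Round 4: Blue 53, Orange 25. Blue has a majority (≥40).

Blue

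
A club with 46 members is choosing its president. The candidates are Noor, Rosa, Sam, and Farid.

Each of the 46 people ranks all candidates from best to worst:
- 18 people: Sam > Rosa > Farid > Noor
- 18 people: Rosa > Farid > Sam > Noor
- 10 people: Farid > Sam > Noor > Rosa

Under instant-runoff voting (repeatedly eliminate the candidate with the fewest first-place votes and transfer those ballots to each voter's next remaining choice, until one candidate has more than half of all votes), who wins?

Sam

Round 1: Noor 0, Rosa 18, Sam 18, Farid 10. Noor eliminated.
Round 2: Rosa 18, Sam 18, Farid 10. Farid eliminated.
Round 3: Rosa 18, Sam 28. Sam has a majority (≥24).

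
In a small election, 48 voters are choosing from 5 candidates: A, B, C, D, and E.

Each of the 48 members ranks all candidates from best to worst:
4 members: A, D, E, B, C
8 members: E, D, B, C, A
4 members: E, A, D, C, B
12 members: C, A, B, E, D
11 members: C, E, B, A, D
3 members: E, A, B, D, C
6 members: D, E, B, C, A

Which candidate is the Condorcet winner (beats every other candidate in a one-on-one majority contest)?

E

E vs A: 32–16
E vs B: 36–12
E vs C: 25–23
E vs D: 38–10
E beats every other candidate.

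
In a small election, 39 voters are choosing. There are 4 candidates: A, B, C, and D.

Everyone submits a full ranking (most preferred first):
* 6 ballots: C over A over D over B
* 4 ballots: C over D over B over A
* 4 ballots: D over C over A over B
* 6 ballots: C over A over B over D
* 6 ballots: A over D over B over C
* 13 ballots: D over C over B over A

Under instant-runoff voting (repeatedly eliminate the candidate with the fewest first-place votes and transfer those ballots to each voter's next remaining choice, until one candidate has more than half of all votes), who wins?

D

Round 1: A 6, B 0, C 16, D 17. B eliminated.
Round 2: A 6, C 16, D 17. A eliminated.
Round 3: C 16, D 23. D has a majority (≥20).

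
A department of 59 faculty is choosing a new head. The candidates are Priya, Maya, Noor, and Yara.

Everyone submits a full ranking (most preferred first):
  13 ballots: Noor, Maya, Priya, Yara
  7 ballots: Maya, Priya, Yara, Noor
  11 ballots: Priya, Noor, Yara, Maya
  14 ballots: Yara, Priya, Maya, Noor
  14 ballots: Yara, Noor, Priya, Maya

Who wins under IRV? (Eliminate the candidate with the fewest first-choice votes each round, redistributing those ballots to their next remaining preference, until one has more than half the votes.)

Priya

Round 1: Priya 11, Maya 7, Noor 13, Yara 28. Maya eliminated.
Round 2: Priya 18, Noor 13, Yara 28. Noor eliminated.
Round 3: Priya 31, Yara 28. Priya has a majority (≥30).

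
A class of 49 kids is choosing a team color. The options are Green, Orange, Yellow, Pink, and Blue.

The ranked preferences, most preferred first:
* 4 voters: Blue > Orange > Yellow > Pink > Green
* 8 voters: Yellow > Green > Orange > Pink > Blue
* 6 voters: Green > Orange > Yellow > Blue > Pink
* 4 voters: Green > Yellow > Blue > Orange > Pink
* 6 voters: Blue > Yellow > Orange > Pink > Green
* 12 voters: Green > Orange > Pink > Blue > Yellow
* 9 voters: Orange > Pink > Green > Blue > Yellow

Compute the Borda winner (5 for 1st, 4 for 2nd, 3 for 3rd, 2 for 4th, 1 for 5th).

Orange

Green: 4×1 + 8×4 + 6×5 + 4×5 + 6×1 + 12×5 + 9×3 = 179
Orange: 4×4 + 8×3 + 6×4 + 4×2 + 6×3 + 12×4 + 9×5 = 183
Yellow: 4×3 + 8×5 + 6×3 + 4×4 + 6×4 + 12×1 + 9×1 = 131
Pink: 4×2 + 8×2 + 6×1 + 4×1 + 6×2 + 12×3 + 9×4 = 118
Blue: 4×5 + 8×1 + 6×2 + 4×3 + 6×5 + 12×2 + 9×2 = 124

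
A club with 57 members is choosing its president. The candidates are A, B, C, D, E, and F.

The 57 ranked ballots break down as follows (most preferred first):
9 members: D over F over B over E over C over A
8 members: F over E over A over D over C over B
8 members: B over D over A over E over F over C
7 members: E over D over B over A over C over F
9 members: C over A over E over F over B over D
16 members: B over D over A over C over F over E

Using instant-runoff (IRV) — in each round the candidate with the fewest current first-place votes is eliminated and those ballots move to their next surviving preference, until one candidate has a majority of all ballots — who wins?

B

Round 1: A 0, B 24, C 9, D 9, E 7, F 8. A eliminated.
Round 2: B 24, C 9, D 9, E 7, F 8. E eliminated.
Round 3: B 24, C 9, D 16, F 8. F eliminated.
Round 4: B 24, C 9, D 24. C eliminated.
Round 5: B 33, D 24. B has a majority (≥29).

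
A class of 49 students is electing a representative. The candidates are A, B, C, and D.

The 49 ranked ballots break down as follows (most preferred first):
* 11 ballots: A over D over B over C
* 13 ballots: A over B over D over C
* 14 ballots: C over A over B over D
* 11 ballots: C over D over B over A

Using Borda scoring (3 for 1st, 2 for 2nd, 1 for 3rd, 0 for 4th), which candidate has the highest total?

A: 11×3 + 13×3 + 14×2 + 11×0 = 100
B: 11×1 + 13×2 + 14×1 + 11×1 = 62
C: 11×0 + 13×0 + 14×3 + 11×3 = 75
D: 11×2 + 13×1 + 14×0 + 11×2 = 57

A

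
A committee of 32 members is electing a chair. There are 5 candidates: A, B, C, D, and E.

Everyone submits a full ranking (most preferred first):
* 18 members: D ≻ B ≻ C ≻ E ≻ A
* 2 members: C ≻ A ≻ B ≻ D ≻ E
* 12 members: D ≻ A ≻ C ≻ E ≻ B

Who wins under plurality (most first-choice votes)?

First-place votes: A 0, B 0, C 2, D 30, E 0.

D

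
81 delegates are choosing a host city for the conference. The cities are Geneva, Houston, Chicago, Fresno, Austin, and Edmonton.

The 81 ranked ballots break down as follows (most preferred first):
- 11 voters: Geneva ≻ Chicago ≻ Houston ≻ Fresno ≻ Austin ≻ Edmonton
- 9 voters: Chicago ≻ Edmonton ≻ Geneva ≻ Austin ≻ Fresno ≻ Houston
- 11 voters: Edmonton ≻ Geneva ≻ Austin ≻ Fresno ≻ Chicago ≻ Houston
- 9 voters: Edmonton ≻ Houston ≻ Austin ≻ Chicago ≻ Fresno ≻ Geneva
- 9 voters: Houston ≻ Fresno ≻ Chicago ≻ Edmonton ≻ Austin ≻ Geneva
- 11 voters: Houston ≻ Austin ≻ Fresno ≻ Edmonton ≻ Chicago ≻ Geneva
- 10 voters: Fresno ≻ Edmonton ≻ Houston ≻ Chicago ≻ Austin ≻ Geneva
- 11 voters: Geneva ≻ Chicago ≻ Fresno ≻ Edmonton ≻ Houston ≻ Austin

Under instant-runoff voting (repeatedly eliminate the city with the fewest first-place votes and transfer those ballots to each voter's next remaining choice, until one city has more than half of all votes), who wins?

Edmonton

Round 1: Geneva 22, Houston 20, Chicago 9, Fresno 10, Austin 0, Edmonton 20. Austin eliminated.
Round 2: Geneva 22, Houston 20, Chicago 9, Fresno 10, Edmonton 20. Chicago eliminated.
Round 3: Geneva 22, Houston 20, Fresno 10, Edmonton 29. Fresno eliminated.
Round 4: Geneva 22, Houston 20, Edmonton 39. Houston eliminated.
Round 5: Geneva 22, Edmonton 59. Edmonton has a majority (≥41).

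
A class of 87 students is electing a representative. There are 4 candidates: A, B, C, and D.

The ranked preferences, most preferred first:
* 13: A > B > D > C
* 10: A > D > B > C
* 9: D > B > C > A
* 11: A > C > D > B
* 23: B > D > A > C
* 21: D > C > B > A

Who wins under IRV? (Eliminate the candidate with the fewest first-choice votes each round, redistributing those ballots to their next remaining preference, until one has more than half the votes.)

Round 1: A 34, B 23, C 0, D 30. C eliminated.
Round 2: A 34, B 23, D 30. B eliminated.
Round 3: A 34, D 53. D has a majority (≥44).

D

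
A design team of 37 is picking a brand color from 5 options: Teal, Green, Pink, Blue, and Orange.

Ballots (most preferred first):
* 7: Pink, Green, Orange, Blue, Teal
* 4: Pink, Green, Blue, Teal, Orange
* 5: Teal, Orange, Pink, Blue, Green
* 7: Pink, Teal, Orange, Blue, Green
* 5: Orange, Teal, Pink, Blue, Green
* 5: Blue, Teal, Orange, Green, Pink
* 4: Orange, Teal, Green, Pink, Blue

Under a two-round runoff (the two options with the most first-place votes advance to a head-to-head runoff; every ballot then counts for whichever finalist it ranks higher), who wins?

Orange

Round 1 first-place votes: Teal 5, Green 0, Pink 18, Blue 5, Orange 9. Pink and Orange advance.
Runoff: Pink is ranked above Orange on 18 ballots, Orange above Pink on 19.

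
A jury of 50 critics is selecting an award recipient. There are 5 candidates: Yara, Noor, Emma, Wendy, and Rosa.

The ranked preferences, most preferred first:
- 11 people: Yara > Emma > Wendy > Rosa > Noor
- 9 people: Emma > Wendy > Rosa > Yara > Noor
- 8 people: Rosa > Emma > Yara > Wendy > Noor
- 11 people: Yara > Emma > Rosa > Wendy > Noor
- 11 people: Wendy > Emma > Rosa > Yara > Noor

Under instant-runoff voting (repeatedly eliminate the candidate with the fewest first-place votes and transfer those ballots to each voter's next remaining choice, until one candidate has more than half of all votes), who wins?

Round 1: Yara 22, Noor 0, Emma 9, Wendy 11, Rosa 8. Noor eliminated.
Round 2: Yara 22, Emma 9, Wendy 11, Rosa 8. Rosa eliminated.
Round 3: Yara 22, Emma 17, Wendy 11. Wendy eliminated.
Round 4: Yara 22, Emma 28. Emma has a majority (≥26).

Emma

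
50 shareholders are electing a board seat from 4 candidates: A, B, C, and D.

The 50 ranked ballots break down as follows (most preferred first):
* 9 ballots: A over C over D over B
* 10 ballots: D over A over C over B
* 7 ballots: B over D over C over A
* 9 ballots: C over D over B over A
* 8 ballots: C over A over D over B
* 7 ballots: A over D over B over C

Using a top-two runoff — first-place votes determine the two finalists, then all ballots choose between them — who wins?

Round 1 first-place votes: A 16, B 7, C 17, D 10. C and A advance.
Runoff: C is ranked above A on 24 ballots, A above C on 26.

A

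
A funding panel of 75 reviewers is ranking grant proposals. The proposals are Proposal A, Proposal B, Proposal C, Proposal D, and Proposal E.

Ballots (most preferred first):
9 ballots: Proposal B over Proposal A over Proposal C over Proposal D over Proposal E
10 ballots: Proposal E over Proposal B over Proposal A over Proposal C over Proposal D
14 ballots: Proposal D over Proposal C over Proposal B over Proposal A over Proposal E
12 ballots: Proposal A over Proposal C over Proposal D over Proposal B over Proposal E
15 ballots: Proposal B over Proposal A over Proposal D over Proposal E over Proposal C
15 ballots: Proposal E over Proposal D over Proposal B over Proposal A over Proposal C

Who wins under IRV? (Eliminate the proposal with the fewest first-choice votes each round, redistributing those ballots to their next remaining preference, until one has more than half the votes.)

Proposal D

Round 1: Proposal A 12, Proposal B 24, Proposal C 0, Proposal D 14, Proposal E 25. Proposal C eliminated.
Round 2: Proposal A 12, Proposal B 24, Proposal D 14, Proposal E 25. Proposal A eliminated.
Round 3: Proposal B 24, Proposal D 26, Proposal E 25. Proposal B eliminated.
Round 4: Proposal D 50, Proposal E 25. Proposal D has a majority (≥38).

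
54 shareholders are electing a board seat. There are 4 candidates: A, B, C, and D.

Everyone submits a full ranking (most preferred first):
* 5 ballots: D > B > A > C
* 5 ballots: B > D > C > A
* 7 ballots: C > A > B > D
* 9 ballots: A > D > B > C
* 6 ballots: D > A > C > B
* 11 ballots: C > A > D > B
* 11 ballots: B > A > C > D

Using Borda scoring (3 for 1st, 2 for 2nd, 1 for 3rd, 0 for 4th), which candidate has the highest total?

A

A: 5×1 + 5×0 + 7×2 + 9×3 + 6×2 + 11×2 + 11×2 = 102
B: 5×2 + 5×3 + 7×1 + 9×1 + 6×0 + 11×0 + 11×3 = 74
C: 5×0 + 5×1 + 7×3 + 9×0 + 6×1 + 11×3 + 11×1 = 76
D: 5×3 + 5×2 + 7×0 + 9×2 + 6×3 + 11×1 + 11×0 = 72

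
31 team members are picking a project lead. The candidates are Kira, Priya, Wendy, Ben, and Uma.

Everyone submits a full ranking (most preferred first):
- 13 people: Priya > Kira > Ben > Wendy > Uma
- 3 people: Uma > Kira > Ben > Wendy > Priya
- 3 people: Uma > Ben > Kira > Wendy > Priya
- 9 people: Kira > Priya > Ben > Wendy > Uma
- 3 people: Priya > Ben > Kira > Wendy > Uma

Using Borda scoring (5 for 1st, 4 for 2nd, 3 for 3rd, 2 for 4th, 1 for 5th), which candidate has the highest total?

Kira: 13×4 + 3×4 + 3×3 + 9×5 + 3×3 = 127
Priya: 13×5 + 3×1 + 3×1 + 9×4 + 3×5 = 122
Wendy: 13×2 + 3×2 + 3×2 + 9×2 + 3×2 = 62
Ben: 13×3 + 3×3 + 3×4 + 9×3 + 3×4 = 99
Uma: 13×1 + 3×5 + 3×5 + 9×1 + 3×1 = 55

Kira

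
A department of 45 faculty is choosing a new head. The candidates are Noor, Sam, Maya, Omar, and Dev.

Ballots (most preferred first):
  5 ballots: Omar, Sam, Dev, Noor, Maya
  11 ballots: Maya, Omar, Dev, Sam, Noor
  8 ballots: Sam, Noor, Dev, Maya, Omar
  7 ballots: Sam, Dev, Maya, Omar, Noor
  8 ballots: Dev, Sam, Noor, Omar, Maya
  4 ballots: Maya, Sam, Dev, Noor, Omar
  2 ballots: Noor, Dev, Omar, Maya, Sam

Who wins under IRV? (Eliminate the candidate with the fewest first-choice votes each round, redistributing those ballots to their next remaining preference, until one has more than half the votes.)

Sam

Round 1: Noor 2, Sam 15, Maya 15, Omar 5, Dev 8. Noor eliminated.
Round 2: Sam 15, Maya 15, Omar 5, Dev 10. Omar eliminated.
Round 3: Sam 20, Maya 15, Dev 10. Dev eliminated.
Round 4: Sam 28, Maya 17. Sam has a majority (≥23).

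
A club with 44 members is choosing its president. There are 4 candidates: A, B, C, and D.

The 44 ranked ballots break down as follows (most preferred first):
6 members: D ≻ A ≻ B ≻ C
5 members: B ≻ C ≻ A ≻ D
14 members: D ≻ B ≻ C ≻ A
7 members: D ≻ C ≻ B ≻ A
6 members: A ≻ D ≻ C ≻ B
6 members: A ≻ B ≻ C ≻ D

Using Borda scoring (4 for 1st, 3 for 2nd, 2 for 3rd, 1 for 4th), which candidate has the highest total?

A: 6×3 + 5×2 + 14×1 + 7×1 + 6×4 + 6×4 = 97
B: 6×2 + 5×4 + 14×3 + 7×2 + 6×1 + 6×3 = 112
C: 6×1 + 5×3 + 14×2 + 7×3 + 6×2 + 6×2 = 94
D: 6×4 + 5×1 + 14×4 + 7×4 + 6×3 + 6×1 = 137

D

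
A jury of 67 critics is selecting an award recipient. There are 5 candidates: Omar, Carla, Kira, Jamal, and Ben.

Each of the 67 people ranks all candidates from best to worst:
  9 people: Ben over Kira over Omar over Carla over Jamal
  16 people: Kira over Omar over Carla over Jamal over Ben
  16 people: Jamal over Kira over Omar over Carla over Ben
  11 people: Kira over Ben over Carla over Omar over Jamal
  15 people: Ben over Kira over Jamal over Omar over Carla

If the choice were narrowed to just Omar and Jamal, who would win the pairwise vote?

Omar is ranked above Jamal on 36 ballots; Jamal above Omar on 31.

Omar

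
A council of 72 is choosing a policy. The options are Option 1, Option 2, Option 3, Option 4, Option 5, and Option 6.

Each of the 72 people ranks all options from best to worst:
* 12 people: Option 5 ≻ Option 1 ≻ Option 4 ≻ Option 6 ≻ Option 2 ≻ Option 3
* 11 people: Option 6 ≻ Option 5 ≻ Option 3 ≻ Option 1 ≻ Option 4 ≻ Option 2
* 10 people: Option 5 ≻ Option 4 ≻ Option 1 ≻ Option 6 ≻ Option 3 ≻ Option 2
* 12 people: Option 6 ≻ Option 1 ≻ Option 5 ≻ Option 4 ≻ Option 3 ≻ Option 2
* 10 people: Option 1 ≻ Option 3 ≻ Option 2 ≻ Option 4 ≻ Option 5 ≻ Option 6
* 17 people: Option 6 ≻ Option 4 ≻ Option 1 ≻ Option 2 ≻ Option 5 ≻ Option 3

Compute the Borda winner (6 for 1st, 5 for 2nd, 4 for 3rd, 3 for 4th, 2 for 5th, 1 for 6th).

Option 1: 12×5 + 11×3 + 10×4 + 12×5 + 10×6 + 17×4 = 321
Option 2: 12×2 + 11×1 + 10×1 + 12×1 + 10×4 + 17×3 = 148
Option 3: 12×1 + 11×4 + 10×2 + 12×2 + 10×5 + 17×1 = 167
Option 4: 12×4 + 11×2 + 10×5 + 12×3 + 10×3 + 17×5 = 271
Option 5: 12×6 + 11×5 + 10×6 + 12×4 + 10×2 + 17×2 = 289
Option 6: 12×3 + 11×6 + 10×3 + 12×6 + 10×1 + 17×6 = 316

Option 1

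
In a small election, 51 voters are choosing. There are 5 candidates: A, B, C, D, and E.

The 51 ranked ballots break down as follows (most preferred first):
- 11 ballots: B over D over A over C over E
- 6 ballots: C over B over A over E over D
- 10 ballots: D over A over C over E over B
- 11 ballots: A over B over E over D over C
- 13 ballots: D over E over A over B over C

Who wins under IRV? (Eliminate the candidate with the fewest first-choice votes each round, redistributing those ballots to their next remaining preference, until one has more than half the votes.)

Round 1: A 11, B 11, C 6, D 23, E 0. E eliminated.
Round 2: A 11, B 11, C 6, D 23. C eliminated.
Round 3: A 11, B 17, D 23. A eliminated.
Round 4: B 28, D 23. B has a majority (≥26).

B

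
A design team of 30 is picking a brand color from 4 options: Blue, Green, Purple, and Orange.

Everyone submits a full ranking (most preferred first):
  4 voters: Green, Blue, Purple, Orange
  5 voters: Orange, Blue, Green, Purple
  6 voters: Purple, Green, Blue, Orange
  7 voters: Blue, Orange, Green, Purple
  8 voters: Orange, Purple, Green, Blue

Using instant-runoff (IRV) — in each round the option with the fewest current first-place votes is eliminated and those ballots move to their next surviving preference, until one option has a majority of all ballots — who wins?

Blue

Round 1: Blue 7, Green 4, Purple 6, Orange 13. Green eliminated.
Round 2: Blue 11, Purple 6, Orange 13. Purple eliminated.
Round 3: Blue 17, Orange 13. Blue has a majority (≥16).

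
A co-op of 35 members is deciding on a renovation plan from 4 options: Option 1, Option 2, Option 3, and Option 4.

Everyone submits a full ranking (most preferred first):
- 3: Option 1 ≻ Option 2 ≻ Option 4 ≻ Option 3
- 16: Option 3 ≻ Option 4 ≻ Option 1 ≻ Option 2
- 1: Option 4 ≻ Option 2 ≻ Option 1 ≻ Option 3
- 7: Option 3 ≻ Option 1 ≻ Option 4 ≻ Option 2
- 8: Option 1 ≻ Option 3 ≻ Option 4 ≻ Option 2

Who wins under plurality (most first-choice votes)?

Option 3

First-place votes: Option 1 11, Option 2 0, Option 3 23, Option 4 1.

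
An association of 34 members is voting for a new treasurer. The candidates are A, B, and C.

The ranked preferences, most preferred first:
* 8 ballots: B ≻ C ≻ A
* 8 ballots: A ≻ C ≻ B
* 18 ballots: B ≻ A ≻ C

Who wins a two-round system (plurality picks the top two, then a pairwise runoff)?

Round 1 first-place votes: A 8, B 26, C 0. B and A advance.
Runoff: B is ranked above A on 26 ballots, A above B on 8.

B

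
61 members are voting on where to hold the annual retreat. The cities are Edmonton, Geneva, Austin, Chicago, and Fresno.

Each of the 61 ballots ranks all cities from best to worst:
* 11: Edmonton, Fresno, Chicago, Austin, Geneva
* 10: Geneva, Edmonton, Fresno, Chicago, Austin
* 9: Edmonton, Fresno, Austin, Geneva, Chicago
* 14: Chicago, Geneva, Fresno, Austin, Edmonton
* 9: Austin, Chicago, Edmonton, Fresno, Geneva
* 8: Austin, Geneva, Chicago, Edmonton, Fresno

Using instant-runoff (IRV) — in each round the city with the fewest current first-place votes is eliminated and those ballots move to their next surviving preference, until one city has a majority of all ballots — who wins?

Round 1: Edmonton 20, Geneva 10, Austin 17, Chicago 14, Fresno 0. Fresno eliminated.
Round 2: Edmonton 20, Geneva 10, Austin 17, Chicago 14. Geneva eliminated.
Round 3: Edmonton 30, Austin 17, Chicago 14. Chicago eliminated.
Round 4: Edmonton 30, Austin 31. Austin has a majority (≥31).

Austin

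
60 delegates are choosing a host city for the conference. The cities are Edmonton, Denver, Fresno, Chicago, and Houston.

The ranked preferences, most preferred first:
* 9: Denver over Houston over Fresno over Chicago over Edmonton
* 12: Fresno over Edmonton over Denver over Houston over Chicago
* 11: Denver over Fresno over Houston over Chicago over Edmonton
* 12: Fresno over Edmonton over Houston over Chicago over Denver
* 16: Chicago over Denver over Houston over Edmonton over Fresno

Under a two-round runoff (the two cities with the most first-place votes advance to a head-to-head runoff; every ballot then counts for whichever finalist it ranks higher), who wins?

Round 1 first-place votes: Edmonton 0, Denver 20, Fresno 24, Chicago 16, Houston 0. Fresno and Denver advance.
Runoff: Fresno is ranked above Denver on 24 ballots, Denver above Fresno on 36.

Denver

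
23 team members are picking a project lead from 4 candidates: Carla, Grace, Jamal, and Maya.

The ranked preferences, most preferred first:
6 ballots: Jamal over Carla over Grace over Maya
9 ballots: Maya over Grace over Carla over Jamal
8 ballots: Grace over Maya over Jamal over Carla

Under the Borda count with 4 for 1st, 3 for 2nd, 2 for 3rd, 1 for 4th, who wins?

Carla: 6×3 + 9×2 + 8×1 = 44
Grace: 6×2 + 9×3 + 8×4 = 71
Jamal: 6×4 + 9×1 + 8×2 = 49
Maya: 6×1 + 9×4 + 8×3 = 66

Grace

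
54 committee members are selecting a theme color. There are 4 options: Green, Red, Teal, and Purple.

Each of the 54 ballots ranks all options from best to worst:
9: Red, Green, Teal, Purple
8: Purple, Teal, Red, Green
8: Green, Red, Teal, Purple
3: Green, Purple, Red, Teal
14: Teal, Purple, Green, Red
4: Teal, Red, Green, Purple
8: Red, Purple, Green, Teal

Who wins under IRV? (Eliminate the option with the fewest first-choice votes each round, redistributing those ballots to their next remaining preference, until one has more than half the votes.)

Round 1: Green 11, Red 17, Teal 18, Purple 8. Purple eliminated.
Round 2: Green 11, Red 17, Teal 26. Green eliminated.
Round 3: Red 28, Teal 26. Red has a majority (≥28).

Red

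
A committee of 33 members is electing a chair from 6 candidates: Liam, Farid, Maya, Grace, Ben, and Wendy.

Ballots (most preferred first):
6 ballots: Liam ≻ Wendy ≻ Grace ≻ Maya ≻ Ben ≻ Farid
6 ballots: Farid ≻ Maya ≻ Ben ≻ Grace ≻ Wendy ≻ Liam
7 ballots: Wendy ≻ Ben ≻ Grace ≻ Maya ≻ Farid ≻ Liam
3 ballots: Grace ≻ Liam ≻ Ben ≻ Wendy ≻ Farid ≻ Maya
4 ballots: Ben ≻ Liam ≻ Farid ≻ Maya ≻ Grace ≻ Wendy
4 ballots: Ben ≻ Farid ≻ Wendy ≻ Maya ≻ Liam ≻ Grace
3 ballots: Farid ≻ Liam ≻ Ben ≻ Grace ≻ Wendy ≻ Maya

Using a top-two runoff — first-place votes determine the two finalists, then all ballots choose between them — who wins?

Ben

Round 1 first-place votes: Liam 6, Farid 9, Maya 0, Grace 3, Ben 8, Wendy 7. Farid and Ben advance.
Runoff: Farid is ranked above Ben on 9 ballots, Ben above Farid on 24.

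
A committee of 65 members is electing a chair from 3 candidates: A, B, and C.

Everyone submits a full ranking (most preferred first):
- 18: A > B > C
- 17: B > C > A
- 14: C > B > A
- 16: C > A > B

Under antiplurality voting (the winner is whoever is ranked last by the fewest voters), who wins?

Last-place votes: A 31, B 16, C 18.

B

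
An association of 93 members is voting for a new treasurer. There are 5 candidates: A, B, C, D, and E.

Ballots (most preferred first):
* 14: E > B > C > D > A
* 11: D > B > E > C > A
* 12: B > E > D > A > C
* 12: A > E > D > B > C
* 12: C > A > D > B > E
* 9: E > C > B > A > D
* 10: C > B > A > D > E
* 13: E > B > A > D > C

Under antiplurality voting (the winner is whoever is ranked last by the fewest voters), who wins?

B

Last-place votes: A 25, B 0, C 37, D 9, E 22.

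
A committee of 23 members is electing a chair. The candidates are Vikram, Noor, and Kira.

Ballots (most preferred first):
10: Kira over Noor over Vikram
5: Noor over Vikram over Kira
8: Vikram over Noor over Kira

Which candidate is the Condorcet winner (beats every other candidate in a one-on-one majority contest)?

Noor

Noor vs Vikram: 15–8
Noor vs Kira: 13–10
Noor beats every other candidate.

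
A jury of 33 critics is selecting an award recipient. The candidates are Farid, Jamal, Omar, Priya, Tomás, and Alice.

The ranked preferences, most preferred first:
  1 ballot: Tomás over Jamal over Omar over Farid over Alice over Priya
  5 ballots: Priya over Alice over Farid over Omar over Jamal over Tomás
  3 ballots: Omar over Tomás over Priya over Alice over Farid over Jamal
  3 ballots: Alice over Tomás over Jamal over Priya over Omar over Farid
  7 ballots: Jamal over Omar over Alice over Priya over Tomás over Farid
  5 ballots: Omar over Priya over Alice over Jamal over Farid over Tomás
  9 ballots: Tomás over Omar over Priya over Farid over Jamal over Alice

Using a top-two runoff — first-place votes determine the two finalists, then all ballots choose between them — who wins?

Round 1 first-place votes: Farid 0, Jamal 7, Omar 8, Priya 5, Tomás 10, Alice 3. Tomás and Omar advance.
Runoff: Tomás is ranked above Omar on 13 ballots, Omar above Tomás on 20.

Omar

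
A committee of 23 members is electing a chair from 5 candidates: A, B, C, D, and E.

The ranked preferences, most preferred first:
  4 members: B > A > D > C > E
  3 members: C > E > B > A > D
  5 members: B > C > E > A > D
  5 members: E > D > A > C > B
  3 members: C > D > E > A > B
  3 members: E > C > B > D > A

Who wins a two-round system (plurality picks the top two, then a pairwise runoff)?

E

Round 1 first-place votes: A 0, B 9, C 6, D 0, E 8. B and E advance.
Runoff: B is ranked above E on 9 ballots, E above B on 14.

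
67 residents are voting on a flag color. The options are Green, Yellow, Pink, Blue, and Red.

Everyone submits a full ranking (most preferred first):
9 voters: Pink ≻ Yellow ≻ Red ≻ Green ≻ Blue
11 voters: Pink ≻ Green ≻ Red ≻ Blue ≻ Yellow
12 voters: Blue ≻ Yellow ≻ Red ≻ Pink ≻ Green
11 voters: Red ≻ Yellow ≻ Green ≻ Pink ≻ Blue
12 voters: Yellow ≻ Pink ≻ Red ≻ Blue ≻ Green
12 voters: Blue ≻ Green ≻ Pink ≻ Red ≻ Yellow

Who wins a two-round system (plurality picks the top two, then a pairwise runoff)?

Round 1 first-place votes: Green 0, Yellow 12, Pink 20, Blue 24, Red 11. Blue and Pink advance.
Runoff: Blue is ranked above Pink on 24 ballots, Pink above Blue on 43.

Pink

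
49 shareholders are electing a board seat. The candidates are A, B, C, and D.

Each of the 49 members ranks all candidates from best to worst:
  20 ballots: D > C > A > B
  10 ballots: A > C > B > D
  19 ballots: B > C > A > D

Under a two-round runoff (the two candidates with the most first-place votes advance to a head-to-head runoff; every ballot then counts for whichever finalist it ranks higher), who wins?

Round 1 first-place votes: A 10, B 19, C 0, D 20. D and B advance.
Runoff: D is ranked above B on 20 ballots, B above D on 29.

B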